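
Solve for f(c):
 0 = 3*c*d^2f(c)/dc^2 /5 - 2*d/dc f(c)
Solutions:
 f(c) = C1 + C2*c^(13/3)


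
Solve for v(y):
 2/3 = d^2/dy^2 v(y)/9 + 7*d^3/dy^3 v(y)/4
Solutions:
 v(y) = C1 + C2*y + C3*exp(-4*y/63) + 3*y^2


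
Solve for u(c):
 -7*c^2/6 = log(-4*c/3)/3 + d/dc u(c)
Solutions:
 u(c) = C1 - 7*c^3/18 - c*log(-c)/3 + c*(-log(2) + 1/3 + log(6)/3)


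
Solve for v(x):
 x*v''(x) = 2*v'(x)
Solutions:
 v(x) = C1 + C2*x^3


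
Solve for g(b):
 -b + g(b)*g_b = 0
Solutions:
 g(b) = -sqrt(C1 + b^2)
 g(b) = sqrt(C1 + b^2)


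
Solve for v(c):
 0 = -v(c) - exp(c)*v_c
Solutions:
 v(c) = C1*exp(exp(-c))


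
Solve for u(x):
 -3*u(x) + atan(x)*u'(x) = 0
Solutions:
 u(x) = C1*exp(3*Integral(1/atan(x), x))


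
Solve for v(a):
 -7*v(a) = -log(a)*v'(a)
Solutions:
 v(a) = C1*exp(7*li(a))


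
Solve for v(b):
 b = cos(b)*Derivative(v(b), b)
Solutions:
 v(b) = C1 + Integral(b/cos(b), b)


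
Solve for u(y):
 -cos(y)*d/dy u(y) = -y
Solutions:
 u(y) = C1 + Integral(y/cos(y), y)


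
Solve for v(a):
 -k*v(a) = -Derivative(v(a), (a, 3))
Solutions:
 v(a) = C1*exp(a*k^(1/3)) + C2*exp(a*k^(1/3)*(-1 + sqrt(3)*I)/2) + C3*exp(-a*k^(1/3)*(1 + sqrt(3)*I)/2)


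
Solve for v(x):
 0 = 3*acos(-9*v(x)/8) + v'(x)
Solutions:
 Integral(1/acos(-9*_y/8), (_y, v(x))) = C1 - 3*x


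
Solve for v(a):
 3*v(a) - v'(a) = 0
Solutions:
 v(a) = C1*exp(3*a)


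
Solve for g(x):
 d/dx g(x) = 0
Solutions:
 g(x) = C1


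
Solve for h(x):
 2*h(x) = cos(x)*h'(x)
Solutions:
 h(x) = C1*(sin(x) + 1)/(sin(x) - 1)


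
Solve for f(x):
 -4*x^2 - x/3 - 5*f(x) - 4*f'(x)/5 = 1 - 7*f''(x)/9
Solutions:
 f(x) = C1*exp(3*x*(6 - sqrt(911))/35) + C2*exp(3*x*(6 + sqrt(911))/35) - 4*x^2/5 + 71*x/375 - 13477/28125


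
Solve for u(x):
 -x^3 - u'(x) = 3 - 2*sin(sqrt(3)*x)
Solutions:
 u(x) = C1 - x^4/4 - 3*x - 2*sqrt(3)*cos(sqrt(3)*x)/3


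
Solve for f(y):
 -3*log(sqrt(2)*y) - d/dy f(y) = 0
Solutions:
 f(y) = C1 - 3*y*log(y) - 3*y*log(2)/2 + 3*y


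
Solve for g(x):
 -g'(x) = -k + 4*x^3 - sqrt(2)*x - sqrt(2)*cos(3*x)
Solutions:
 g(x) = C1 + k*x - x^4 + sqrt(2)*x^2/2 + sqrt(2)*sin(3*x)/3


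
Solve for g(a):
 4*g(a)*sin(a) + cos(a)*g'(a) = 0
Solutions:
 g(a) = C1*cos(a)^4


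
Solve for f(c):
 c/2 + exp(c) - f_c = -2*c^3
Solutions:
 f(c) = C1 + c^4/2 + c^2/4 + exp(c)


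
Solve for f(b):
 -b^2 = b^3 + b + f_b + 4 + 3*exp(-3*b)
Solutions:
 f(b) = C1 - b^4/4 - b^3/3 - b^2/2 - 4*b + exp(-3*b)


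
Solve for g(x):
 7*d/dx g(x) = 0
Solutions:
 g(x) = C1


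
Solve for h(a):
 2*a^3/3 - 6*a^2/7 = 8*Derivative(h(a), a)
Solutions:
 h(a) = C1 + a^4/48 - a^3/28


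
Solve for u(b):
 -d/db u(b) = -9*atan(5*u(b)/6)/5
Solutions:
 Integral(1/atan(5*_y/6), (_y, u(b))) = C1 + 9*b/5


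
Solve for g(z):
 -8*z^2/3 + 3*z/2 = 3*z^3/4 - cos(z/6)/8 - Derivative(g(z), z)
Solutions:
 g(z) = C1 + 3*z^4/16 + 8*z^3/9 - 3*z^2/4 - 3*sin(z/6)/4


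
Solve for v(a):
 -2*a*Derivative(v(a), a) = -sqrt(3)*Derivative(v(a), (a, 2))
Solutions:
 v(a) = C1 + C2*erfi(3^(3/4)*a/3)


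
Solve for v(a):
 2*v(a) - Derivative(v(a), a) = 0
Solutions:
 v(a) = C1*exp(2*a)


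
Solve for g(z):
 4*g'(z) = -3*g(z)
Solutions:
 g(z) = C1*exp(-3*z/4)


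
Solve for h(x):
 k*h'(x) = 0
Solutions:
 h(x) = C1


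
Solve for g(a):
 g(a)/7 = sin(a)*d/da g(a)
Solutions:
 g(a) = C1*(cos(a) - 1)^(1/14)/(cos(a) + 1)^(1/14)


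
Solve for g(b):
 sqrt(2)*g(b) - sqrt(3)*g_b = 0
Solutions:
 g(b) = C1*exp(sqrt(6)*b/3)


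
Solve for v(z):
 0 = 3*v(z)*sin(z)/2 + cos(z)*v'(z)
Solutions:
 v(z) = C1*cos(z)^(3/2)


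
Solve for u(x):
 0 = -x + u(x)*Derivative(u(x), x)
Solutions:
 u(x) = -sqrt(C1 + x^2)
 u(x) = sqrt(C1 + x^2)


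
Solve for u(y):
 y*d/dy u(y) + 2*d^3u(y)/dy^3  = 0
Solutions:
 u(y) = C1 + Integral(C2*airyai(-2^(2/3)*y/2) + C3*airybi(-2^(2/3)*y/2), y)


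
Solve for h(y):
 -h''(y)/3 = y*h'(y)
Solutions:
 h(y) = C1 + C2*erf(sqrt(6)*y/2)


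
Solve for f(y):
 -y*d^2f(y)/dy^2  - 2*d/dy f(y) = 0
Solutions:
 f(y) = C1 + C2/y


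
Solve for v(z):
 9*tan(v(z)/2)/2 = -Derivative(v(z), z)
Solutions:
 v(z) = -2*asin(C1*exp(-9*z/4)) + 2*pi
 v(z) = 2*asin(C1*exp(-9*z/4))


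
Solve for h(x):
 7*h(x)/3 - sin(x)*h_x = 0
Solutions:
 h(x) = C1*(cos(x) - 1)^(7/6)/(cos(x) + 1)^(7/6)


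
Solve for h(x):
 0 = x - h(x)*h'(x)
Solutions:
 h(x) = -sqrt(C1 + x^2)
 h(x) = sqrt(C1 + x^2)


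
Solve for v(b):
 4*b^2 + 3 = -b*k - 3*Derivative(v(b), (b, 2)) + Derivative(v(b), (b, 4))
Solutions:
 v(b) = C1 + C2*b + C3*exp(-sqrt(3)*b) + C4*exp(sqrt(3)*b) - b^4/9 - b^3*k/18 - 17*b^2/18


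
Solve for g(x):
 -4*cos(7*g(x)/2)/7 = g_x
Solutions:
 g(x) = -2*asin((C1 + exp(4*x))/(C1 - exp(4*x)))/7 + 2*pi/7
 g(x) = 2*asin((C1 + exp(4*x))/(C1 - exp(4*x)))/7


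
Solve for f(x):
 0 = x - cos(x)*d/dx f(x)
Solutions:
 f(x) = C1 + Integral(x/cos(x), x)


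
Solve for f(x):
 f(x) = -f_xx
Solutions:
 f(x) = C1*sin(x) + C2*cos(x)


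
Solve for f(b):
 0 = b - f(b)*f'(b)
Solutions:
 f(b) = -sqrt(C1 + b^2)
 f(b) = sqrt(C1 + b^2)


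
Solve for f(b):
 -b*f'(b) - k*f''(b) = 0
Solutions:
 f(b) = C1 + C2*sqrt(k)*erf(sqrt(2)*b*sqrt(1/k)/2)


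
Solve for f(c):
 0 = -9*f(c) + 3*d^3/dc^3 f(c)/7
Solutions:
 f(c) = C3*exp(21^(1/3)*c) + (C1*sin(3^(5/6)*7^(1/3)*c/2) + C2*cos(3^(5/6)*7^(1/3)*c/2))*exp(-21^(1/3)*c/2)


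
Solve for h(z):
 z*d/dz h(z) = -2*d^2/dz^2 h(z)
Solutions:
 h(z) = C1 + C2*erf(z/2)


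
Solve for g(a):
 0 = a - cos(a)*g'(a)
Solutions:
 g(a) = C1 + Integral(a/cos(a), a)


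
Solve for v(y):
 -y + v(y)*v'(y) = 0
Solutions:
 v(y) = -sqrt(C1 + y^2)
 v(y) = sqrt(C1 + y^2)


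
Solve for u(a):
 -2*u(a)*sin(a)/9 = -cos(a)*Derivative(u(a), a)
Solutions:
 u(a) = C1/cos(a)^(2/9)


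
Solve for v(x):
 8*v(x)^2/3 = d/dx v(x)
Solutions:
 v(x) = -3/(C1 + 8*x)


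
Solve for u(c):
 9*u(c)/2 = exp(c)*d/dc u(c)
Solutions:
 u(c) = C1*exp(-9*exp(-c)/2)


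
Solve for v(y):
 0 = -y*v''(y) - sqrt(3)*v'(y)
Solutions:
 v(y) = C1 + C2*y^(1 - sqrt(3))


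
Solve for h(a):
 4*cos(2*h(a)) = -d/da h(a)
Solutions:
 h(a) = -asin((C1 + exp(16*a))/(C1 - exp(16*a)))/2 + pi/2
 h(a) = asin((C1 + exp(16*a))/(C1 - exp(16*a)))/2


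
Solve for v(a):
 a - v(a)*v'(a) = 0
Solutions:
 v(a) = -sqrt(C1 + a^2)
 v(a) = sqrt(C1 + a^2)


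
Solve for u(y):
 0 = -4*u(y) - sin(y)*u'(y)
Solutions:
 u(y) = C1*(cos(y)^2 + 2*cos(y) + 1)/(cos(y)^2 - 2*cos(y) + 1)


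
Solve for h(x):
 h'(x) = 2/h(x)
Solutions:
 h(x) = -sqrt(C1 + 4*x)
 h(x) = sqrt(C1 + 4*x)


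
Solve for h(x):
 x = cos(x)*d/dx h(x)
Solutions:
 h(x) = C1 + Integral(x/cos(x), x)


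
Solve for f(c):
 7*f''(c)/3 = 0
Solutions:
 f(c) = C1 + C2*c


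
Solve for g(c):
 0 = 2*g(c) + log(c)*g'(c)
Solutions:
 g(c) = C1*exp(-2*li(c))


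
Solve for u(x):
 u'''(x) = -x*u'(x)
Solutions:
 u(x) = C1 + Integral(C2*airyai(-x) + C3*airybi(-x), x)


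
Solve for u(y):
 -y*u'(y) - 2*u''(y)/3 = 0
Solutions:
 u(y) = C1 + C2*erf(sqrt(3)*y/2)


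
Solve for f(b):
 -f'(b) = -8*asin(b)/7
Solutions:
 f(b) = C1 + 8*b*asin(b)/7 + 8*sqrt(1 - b^2)/7


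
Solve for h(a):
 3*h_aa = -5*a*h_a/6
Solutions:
 h(a) = C1 + C2*erf(sqrt(5)*a/6)


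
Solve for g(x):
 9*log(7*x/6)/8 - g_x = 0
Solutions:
 g(x) = C1 + 9*x*log(x)/8 - 9*x*log(6)/8 - 9*x/8 + 9*x*log(7)/8


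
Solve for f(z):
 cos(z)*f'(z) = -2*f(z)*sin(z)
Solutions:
 f(z) = C1*cos(z)^2


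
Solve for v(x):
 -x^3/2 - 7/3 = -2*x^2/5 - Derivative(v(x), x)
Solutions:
 v(x) = C1 + x^4/8 - 2*x^3/15 + 7*x/3


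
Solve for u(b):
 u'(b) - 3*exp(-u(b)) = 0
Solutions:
 u(b) = log(C1 + 3*b)


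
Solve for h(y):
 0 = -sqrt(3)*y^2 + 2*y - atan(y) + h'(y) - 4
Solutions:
 h(y) = C1 + sqrt(3)*y^3/3 - y^2 + y*atan(y) + 4*y - log(y^2 + 1)/2


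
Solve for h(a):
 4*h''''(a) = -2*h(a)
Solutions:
 h(a) = (C1*sin(2^(1/4)*a/2) + C2*cos(2^(1/4)*a/2))*exp(-2^(1/4)*a/2) + (C3*sin(2^(1/4)*a/2) + C4*cos(2^(1/4)*a/2))*exp(2^(1/4)*a/2)


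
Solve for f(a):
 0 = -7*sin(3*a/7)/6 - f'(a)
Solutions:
 f(a) = C1 + 49*cos(3*a/7)/18


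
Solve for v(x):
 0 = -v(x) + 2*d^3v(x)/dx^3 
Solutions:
 v(x) = C3*exp(2^(2/3)*x/2) + (C1*sin(2^(2/3)*sqrt(3)*x/4) + C2*cos(2^(2/3)*sqrt(3)*x/4))*exp(-2^(2/3)*x/4)


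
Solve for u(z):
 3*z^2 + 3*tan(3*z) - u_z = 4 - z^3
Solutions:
 u(z) = C1 + z^4/4 + z^3 - 4*z - log(cos(3*z))


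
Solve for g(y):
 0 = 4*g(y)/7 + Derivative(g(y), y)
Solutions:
 g(y) = C1*exp(-4*y/7)


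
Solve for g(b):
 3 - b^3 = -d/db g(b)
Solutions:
 g(b) = C1 + b^4/4 - 3*b


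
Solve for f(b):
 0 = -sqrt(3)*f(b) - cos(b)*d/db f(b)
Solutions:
 f(b) = C1*(sin(b) - 1)^(sqrt(3)/2)/(sin(b) + 1)^(sqrt(3)/2)


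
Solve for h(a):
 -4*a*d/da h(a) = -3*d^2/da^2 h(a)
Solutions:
 h(a) = C1 + C2*erfi(sqrt(6)*a/3)


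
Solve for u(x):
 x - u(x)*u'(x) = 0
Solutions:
 u(x) = -sqrt(C1 + x^2)
 u(x) = sqrt(C1 + x^2)


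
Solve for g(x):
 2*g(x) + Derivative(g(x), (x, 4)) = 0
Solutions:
 g(x) = (C1*sin(2^(3/4)*x/2) + C2*cos(2^(3/4)*x/2))*exp(-2^(3/4)*x/2) + (C3*sin(2^(3/4)*x/2) + C4*cos(2^(3/4)*x/2))*exp(2^(3/4)*x/2)


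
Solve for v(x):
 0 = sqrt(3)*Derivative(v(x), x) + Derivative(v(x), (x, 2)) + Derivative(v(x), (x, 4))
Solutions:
 v(x) = C1 + C2*exp(2^(1/3)*sqrt(3)*x*(-2/(9 + sqrt(85))^(1/3) + 2^(1/3)*(9 + sqrt(85))^(1/3))/12)*sin(2^(1/3)*x*(2/(9 + sqrt(85))^(1/3) + 2^(1/3)*(9 + sqrt(85))^(1/3))/4) + C3*exp(2^(1/3)*sqrt(3)*x*(-2/(9 + sqrt(85))^(1/3) + 2^(1/3)*(9 + sqrt(85))^(1/3))/12)*cos(2^(1/3)*x*(2/(9 + sqrt(85))^(1/3) + 2^(1/3)*(9 + sqrt(85))^(1/3))/4) + C4*exp(-2^(1/3)*sqrt(3)*x*(-2/(9 + sqrt(85))^(1/3) + 2^(1/3)*(9 + sqrt(85))^(1/3))/6)


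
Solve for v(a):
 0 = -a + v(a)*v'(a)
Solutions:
 v(a) = -sqrt(C1 + a^2)
 v(a) = sqrt(C1 + a^2)


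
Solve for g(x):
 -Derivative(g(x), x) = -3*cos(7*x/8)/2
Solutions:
 g(x) = C1 + 12*sin(7*x/8)/7


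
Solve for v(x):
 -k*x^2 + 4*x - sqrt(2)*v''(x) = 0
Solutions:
 v(x) = C1 + C2*x - sqrt(2)*k*x^4/24 + sqrt(2)*x^3/3


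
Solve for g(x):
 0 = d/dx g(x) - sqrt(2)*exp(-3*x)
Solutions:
 g(x) = C1 - sqrt(2)*exp(-3*x)/3


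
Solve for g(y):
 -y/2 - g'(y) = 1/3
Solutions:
 g(y) = C1 - y^2/4 - y/3


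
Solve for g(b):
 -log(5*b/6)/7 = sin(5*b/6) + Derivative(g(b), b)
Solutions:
 g(b) = C1 - b*log(b)/7 - b*log(5)/7 + b/7 + b*log(6)/7 + 6*cos(5*b/6)/5


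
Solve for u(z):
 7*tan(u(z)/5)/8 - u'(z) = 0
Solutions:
 u(z) = -5*asin(C1*exp(7*z/40)) + 5*pi
 u(z) = 5*asin(C1*exp(7*z/40))


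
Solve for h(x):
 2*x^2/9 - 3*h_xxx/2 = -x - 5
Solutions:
 h(x) = C1 + C2*x + C3*x^2 + x^5/405 + x^4/36 + 5*x^3/9


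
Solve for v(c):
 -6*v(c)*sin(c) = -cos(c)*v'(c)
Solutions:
 v(c) = C1/cos(c)^6


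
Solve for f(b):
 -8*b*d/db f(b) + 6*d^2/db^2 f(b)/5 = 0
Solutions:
 f(b) = C1 + C2*erfi(sqrt(30)*b/3)


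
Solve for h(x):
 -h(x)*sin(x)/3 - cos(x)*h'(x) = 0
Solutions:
 h(x) = C1*cos(x)^(1/3)


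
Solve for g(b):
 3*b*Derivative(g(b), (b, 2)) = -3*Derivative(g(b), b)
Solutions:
 g(b) = C1 + C2*log(b)


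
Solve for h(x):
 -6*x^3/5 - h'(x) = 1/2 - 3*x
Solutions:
 h(x) = C1 - 3*x^4/10 + 3*x^2/2 - x/2


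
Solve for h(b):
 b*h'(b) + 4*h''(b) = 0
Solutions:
 h(b) = C1 + C2*erf(sqrt(2)*b/4)


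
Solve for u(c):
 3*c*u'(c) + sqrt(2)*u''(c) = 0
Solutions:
 u(c) = C1 + C2*erf(2^(1/4)*sqrt(3)*c/2)


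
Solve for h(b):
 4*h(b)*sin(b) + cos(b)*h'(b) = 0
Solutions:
 h(b) = C1*cos(b)^4


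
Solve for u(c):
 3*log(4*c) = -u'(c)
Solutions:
 u(c) = C1 - 3*c*log(c) - c*log(64) + 3*c


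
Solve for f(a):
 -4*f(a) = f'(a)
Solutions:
 f(a) = C1*exp(-4*a)


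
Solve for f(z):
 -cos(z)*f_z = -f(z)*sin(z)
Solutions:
 f(z) = C1/cos(z)


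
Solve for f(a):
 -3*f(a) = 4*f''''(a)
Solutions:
 f(a) = (C1*sin(3^(1/4)*a/2) + C2*cos(3^(1/4)*a/2))*exp(-3^(1/4)*a/2) + (C3*sin(3^(1/4)*a/2) + C4*cos(3^(1/4)*a/2))*exp(3^(1/4)*a/2)


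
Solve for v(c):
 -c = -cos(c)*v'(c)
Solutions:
 v(c) = C1 + Integral(c/cos(c), c)


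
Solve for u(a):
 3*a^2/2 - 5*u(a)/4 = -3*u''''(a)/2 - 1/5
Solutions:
 u(a) = C1*exp(-5^(1/4)*6^(3/4)*a/6) + C2*exp(5^(1/4)*6^(3/4)*a/6) + C3*sin(5^(1/4)*6^(3/4)*a/6) + C4*cos(5^(1/4)*6^(3/4)*a/6) + 6*a^2/5 + 4/25


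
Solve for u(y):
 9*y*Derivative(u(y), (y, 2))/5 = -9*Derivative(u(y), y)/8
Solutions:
 u(y) = C1 + C2*y^(3/8)


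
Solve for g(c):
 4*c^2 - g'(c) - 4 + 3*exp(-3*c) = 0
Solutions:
 g(c) = C1 + 4*c^3/3 - 4*c - exp(-3*c)


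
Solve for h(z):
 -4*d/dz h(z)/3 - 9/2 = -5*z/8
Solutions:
 h(z) = C1 + 15*z^2/64 - 27*z/8


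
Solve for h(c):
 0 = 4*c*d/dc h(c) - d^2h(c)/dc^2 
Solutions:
 h(c) = C1 + C2*erfi(sqrt(2)*c)


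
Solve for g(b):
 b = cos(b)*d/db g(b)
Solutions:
 g(b) = C1 + Integral(b/cos(b), b)


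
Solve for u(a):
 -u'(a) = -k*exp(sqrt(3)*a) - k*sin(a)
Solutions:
 u(a) = C1 + sqrt(3)*k*exp(sqrt(3)*a)/3 - k*cos(a)


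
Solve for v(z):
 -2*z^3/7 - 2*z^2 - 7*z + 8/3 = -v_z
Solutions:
 v(z) = C1 + z^4/14 + 2*z^3/3 + 7*z^2/2 - 8*z/3


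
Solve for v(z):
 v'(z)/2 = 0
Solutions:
 v(z) = C1


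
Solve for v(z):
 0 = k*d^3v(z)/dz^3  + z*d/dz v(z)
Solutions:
 v(z) = C1 + Integral(C2*airyai(z*(-1/k)^(1/3)) + C3*airybi(z*(-1/k)^(1/3)), z)


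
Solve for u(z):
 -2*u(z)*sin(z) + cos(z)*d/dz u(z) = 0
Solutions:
 u(z) = C1/cos(z)^2


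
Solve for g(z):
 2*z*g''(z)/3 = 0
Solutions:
 g(z) = C1 + C2*z


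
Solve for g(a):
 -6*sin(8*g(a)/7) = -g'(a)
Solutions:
 -6*a + 7*log(cos(8*g(a)/7) - 1)/16 - 7*log(cos(8*g(a)/7) + 1)/16 = C1


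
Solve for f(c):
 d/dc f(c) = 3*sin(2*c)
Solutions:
 f(c) = C1 - 3*cos(2*c)/2


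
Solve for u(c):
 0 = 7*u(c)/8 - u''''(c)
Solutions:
 u(c) = C1*exp(-14^(1/4)*c/2) + C2*exp(14^(1/4)*c/2) + C3*sin(14^(1/4)*c/2) + C4*cos(14^(1/4)*c/2)


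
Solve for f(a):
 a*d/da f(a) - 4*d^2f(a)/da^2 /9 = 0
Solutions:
 f(a) = C1 + C2*erfi(3*sqrt(2)*a/4)


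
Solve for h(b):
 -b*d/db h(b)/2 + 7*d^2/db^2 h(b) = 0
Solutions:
 h(b) = C1 + C2*erfi(sqrt(7)*b/14)


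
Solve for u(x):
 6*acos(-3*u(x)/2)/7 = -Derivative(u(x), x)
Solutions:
 Integral(1/acos(-3*_y/2), (_y, u(x))) = C1 - 6*x/7


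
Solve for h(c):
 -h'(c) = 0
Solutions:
 h(c) = C1


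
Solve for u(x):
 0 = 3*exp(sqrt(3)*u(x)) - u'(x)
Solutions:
 u(x) = sqrt(3)*(2*log(-1/(C1 + 3*x)) - log(3))/6


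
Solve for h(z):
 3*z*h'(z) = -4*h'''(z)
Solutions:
 h(z) = C1 + Integral(C2*airyai(-6^(1/3)*z/2) + C3*airybi(-6^(1/3)*z/2), z)


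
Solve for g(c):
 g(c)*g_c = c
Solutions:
 g(c) = -sqrt(C1 + c^2)
 g(c) = sqrt(C1 + c^2)


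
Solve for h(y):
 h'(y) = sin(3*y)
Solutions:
 h(y) = C1 - cos(3*y)/3


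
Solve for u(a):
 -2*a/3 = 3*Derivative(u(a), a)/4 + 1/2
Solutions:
 u(a) = C1 - 4*a^2/9 - 2*a/3


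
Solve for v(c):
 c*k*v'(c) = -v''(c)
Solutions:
 v(c) = Piecewise((-sqrt(2)*sqrt(pi)*C1*erf(sqrt(2)*c*sqrt(k)/2)/(2*sqrt(k)) - C2, (k > 0) | (k < 0)), (-C1*c - C2, True))


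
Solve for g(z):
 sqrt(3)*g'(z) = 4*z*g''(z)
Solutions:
 g(z) = C1 + C2*z^(sqrt(3)/4 + 1)


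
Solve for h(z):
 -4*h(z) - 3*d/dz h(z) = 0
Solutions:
 h(z) = C1*exp(-4*z/3)


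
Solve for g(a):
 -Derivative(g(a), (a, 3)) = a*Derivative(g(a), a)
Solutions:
 g(a) = C1 + Integral(C2*airyai(-a) + C3*airybi(-a), a)


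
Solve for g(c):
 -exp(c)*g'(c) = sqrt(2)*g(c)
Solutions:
 g(c) = C1*exp(sqrt(2)*exp(-c))


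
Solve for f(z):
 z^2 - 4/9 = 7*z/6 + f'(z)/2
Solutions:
 f(z) = C1 + 2*z^3/3 - 7*z^2/6 - 8*z/9


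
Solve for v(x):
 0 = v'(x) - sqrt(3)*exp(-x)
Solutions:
 v(x) = C1 - sqrt(3)*exp(-x)


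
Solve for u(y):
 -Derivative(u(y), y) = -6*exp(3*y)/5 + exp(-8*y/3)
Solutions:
 u(y) = C1 + 2*exp(3*y)/5 + 3*exp(-8*y/3)/8


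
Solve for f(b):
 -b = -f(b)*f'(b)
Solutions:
 f(b) = -sqrt(C1 + b^2)
 f(b) = sqrt(C1 + b^2)


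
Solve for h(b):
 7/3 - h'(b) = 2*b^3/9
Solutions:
 h(b) = C1 - b^4/18 + 7*b/3


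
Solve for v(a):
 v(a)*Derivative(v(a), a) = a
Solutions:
 v(a) = -sqrt(C1 + a^2)
 v(a) = sqrt(C1 + a^2)


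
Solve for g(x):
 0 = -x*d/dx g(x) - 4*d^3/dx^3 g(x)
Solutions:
 g(x) = C1 + Integral(C2*airyai(-2^(1/3)*x/2) + C3*airybi(-2^(1/3)*x/2), x)


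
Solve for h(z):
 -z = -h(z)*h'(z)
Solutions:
 h(z) = -sqrt(C1 + z^2)
 h(z) = sqrt(C1 + z^2)


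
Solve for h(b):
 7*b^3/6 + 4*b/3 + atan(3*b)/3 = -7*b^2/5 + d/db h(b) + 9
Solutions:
 h(b) = C1 + 7*b^4/24 + 7*b^3/15 + 2*b^2/3 + b*atan(3*b)/3 - 9*b - log(9*b^2 + 1)/18


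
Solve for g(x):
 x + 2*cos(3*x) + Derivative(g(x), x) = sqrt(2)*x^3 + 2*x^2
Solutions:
 g(x) = C1 + sqrt(2)*x^4/4 + 2*x^3/3 - x^2/2 - 2*sin(3*x)/3


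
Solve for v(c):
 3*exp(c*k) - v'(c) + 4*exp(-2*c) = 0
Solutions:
 v(c) = C1 - 2*exp(-2*c) + 3*exp(c*k)/k


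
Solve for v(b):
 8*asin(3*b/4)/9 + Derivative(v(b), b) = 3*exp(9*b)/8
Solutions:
 v(b) = C1 - 8*b*asin(3*b/4)/9 - 8*sqrt(16 - 9*b^2)/27 + exp(9*b)/24


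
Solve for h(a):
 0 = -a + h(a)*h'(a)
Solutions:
 h(a) = -sqrt(C1 + a^2)
 h(a) = sqrt(C1 + a^2)


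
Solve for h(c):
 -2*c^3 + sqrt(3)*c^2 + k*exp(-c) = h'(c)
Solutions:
 h(c) = C1 - c^4/2 + sqrt(3)*c^3/3 - k*exp(-c)


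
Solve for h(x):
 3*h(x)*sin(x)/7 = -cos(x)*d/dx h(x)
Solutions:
 h(x) = C1*cos(x)^(3/7)


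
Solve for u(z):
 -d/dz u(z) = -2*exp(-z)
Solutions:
 u(z) = C1 - 2*exp(-z)


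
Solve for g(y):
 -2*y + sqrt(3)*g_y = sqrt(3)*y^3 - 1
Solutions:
 g(y) = C1 + y^4/4 + sqrt(3)*y^2/3 - sqrt(3)*y/3


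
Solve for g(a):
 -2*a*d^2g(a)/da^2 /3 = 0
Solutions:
 g(a) = C1 + C2*a


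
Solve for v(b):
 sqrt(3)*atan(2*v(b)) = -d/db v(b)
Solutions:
 Integral(1/atan(2*_y), (_y, v(b))) = C1 - sqrt(3)*b


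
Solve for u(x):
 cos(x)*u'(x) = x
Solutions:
 u(x) = C1 + Integral(x/cos(x), x)


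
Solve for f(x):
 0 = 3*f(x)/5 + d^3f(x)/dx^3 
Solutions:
 f(x) = C3*exp(-3^(1/3)*5^(2/3)*x/5) + (C1*sin(3^(5/6)*5^(2/3)*x/10) + C2*cos(3^(5/6)*5^(2/3)*x/10))*exp(3^(1/3)*5^(2/3)*x/10)


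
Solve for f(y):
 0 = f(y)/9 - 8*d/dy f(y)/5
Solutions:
 f(y) = C1*exp(5*y/72)


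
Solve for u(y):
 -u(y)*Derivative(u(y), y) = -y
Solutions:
 u(y) = -sqrt(C1 + y^2)
 u(y) = sqrt(C1 + y^2)


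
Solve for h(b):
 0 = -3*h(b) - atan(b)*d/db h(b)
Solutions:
 h(b) = C1*exp(-3*Integral(1/atan(b), b))


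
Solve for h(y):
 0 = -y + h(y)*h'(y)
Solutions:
 h(y) = -sqrt(C1 + y^2)
 h(y) = sqrt(C1 + y^2)


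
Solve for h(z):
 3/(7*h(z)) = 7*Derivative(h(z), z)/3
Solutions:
 h(z) = -sqrt(C1 + 18*z)/7
 h(z) = sqrt(C1 + 18*z)/7


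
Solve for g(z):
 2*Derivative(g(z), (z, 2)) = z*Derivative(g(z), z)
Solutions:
 g(z) = C1 + C2*erfi(z/2)


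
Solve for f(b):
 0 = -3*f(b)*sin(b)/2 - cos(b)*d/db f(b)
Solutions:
 f(b) = C1*cos(b)^(3/2)


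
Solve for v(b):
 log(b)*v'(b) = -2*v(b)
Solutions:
 v(b) = C1*exp(-2*li(b))


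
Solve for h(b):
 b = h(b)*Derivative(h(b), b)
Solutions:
 h(b) = -sqrt(C1 + b^2)
 h(b) = sqrt(C1 + b^2)


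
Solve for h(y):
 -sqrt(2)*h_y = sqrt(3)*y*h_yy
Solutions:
 h(y) = C1 + C2*y^(1 - sqrt(6)/3)


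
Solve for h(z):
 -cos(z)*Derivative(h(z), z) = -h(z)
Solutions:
 h(z) = C1*sqrt(sin(z) + 1)/sqrt(sin(z) - 1)


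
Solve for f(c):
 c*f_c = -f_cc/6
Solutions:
 f(c) = C1 + C2*erf(sqrt(3)*c)


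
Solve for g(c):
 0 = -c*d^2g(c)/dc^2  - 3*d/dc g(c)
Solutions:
 g(c) = C1 + C2/c^2


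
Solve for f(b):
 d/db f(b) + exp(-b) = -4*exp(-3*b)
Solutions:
 f(b) = C1 + exp(-b) + 4*exp(-3*b)/3


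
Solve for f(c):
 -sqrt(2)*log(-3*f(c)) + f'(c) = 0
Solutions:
 -sqrt(2)*Integral(1/(log(-_y) + log(3)), (_y, f(c)))/2 = C1 - c


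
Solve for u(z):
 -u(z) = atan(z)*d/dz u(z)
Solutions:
 u(z) = C1*exp(-Integral(1/atan(z), z))


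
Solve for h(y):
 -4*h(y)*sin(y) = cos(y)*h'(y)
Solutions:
 h(y) = C1*cos(y)^4


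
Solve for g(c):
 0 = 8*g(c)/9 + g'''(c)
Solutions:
 g(c) = C3*exp(-2*3^(1/3)*c/3) + (C1*sin(3^(5/6)*c/3) + C2*cos(3^(5/6)*c/3))*exp(3^(1/3)*c/3)


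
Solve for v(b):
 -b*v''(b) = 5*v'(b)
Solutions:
 v(b) = C1 + C2/b^4


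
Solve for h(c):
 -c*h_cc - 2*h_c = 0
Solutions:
 h(c) = C1 + C2/c


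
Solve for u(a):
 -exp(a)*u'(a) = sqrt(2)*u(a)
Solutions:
 u(a) = C1*exp(sqrt(2)*exp(-a))


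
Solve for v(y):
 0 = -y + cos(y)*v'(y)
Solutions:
 v(y) = C1 + Integral(y/cos(y), y)


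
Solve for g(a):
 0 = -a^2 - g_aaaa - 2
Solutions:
 g(a) = C1 + C2*a + C3*a^2 + C4*a^3 - a^6/360 - a^4/12


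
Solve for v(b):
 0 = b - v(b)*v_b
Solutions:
 v(b) = -sqrt(C1 + b^2)
 v(b) = sqrt(C1 + b^2)


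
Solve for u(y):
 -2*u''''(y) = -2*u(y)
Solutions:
 u(y) = C1*exp(-y) + C2*exp(y) + C3*sin(y) + C4*cos(y)


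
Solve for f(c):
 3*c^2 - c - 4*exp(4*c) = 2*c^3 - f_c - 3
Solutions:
 f(c) = C1 + c^4/2 - c^3 + c^2/2 - 3*c + exp(4*c)


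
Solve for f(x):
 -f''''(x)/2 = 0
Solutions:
 f(x) = C1 + C2*x + C3*x^2 + C4*x^3


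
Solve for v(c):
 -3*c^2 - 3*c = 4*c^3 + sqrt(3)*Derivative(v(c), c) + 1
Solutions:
 v(c) = C1 - sqrt(3)*c^4/3 - sqrt(3)*c^3/3 - sqrt(3)*c^2/2 - sqrt(3)*c/3


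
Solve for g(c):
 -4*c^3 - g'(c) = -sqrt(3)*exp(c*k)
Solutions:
 g(c) = C1 - c^4 + sqrt(3)*exp(c*k)/k


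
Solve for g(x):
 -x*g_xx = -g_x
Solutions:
 g(x) = C1 + C2*x^2


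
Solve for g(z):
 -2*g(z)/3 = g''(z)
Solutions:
 g(z) = C1*sin(sqrt(6)*z/3) + C2*cos(sqrt(6)*z/3)


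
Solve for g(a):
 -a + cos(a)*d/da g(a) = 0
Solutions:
 g(a) = C1 + Integral(a/cos(a), a)


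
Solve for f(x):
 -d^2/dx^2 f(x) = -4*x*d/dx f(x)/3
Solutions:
 f(x) = C1 + C2*erfi(sqrt(6)*x/3)


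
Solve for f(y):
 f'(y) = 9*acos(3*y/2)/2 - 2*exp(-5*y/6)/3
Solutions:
 f(y) = C1 + 9*y*acos(3*y/2)/2 - 3*sqrt(4 - 9*y^2)/2 + 4*exp(-5*y/6)/5


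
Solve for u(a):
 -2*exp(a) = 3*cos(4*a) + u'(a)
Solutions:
 u(a) = C1 - 2*exp(a) - 3*sin(4*a)/4


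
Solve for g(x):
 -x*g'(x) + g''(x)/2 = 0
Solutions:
 g(x) = C1 + C2*erfi(x)


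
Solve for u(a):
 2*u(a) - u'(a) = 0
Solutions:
 u(a) = C1*exp(2*a)


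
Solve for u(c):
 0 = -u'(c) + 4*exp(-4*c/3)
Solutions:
 u(c) = C1 - 3*exp(-4*c/3)


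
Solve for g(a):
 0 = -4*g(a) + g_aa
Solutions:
 g(a) = C1*exp(-2*a) + C2*exp(2*a)


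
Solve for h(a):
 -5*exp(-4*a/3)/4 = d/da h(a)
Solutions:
 h(a) = C1 + 15*exp(-4*a/3)/16


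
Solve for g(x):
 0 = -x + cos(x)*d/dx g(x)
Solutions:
 g(x) = C1 + Integral(x/cos(x), x)


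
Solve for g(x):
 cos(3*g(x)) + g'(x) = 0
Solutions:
 g(x) = -asin((C1 + exp(6*x))/(C1 - exp(6*x)))/3 + pi/3
 g(x) = asin((C1 + exp(6*x))/(C1 - exp(6*x)))/3


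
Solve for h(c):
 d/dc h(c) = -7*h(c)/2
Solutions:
 h(c) = C1*exp(-7*c/2)


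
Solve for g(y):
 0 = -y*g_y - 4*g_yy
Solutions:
 g(y) = C1 + C2*erf(sqrt(2)*y/4)


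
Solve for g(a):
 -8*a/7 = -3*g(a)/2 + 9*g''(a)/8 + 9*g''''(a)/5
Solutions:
 g(a) = C1*exp(-sqrt(3)*a*sqrt(-15 + sqrt(2145))/12) + C2*exp(sqrt(3)*a*sqrt(-15 + sqrt(2145))/12) + C3*sin(sqrt(3)*a*sqrt(15 + sqrt(2145))/12) + C4*cos(sqrt(3)*a*sqrt(15 + sqrt(2145))/12) + 16*a/21


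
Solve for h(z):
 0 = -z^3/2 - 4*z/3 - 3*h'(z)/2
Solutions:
 h(z) = C1 - z^4/12 - 4*z^2/9


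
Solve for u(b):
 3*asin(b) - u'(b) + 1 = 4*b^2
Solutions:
 u(b) = C1 - 4*b^3/3 + 3*b*asin(b) + b + 3*sqrt(1 - b^2)


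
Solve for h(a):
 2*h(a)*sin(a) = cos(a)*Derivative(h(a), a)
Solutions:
 h(a) = C1/cos(a)^2


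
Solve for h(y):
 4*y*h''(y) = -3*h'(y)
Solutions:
 h(y) = C1 + C2*y^(1/4)


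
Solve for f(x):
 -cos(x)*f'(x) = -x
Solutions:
 f(x) = C1 + Integral(x/cos(x), x)


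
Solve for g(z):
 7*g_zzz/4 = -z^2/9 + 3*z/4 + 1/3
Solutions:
 g(z) = C1 + C2*z + C3*z^2 - z^5/945 + z^4/56 + 2*z^3/63


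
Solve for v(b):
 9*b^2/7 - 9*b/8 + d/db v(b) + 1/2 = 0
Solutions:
 v(b) = C1 - 3*b^3/7 + 9*b^2/16 - b/2


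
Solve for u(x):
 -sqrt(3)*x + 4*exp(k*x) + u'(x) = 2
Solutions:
 u(x) = C1 + sqrt(3)*x^2/2 + 2*x - 4*exp(k*x)/k


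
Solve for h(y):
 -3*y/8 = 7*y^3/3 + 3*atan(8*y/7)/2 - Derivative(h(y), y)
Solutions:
 h(y) = C1 + 7*y^4/12 + 3*y^2/16 + 3*y*atan(8*y/7)/2 - 21*log(64*y^2 + 49)/32


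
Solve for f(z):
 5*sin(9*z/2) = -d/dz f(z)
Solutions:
 f(z) = C1 + 10*cos(9*z/2)/9


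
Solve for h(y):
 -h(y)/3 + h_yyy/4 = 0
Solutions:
 h(y) = C3*exp(6^(2/3)*y/3) + (C1*sin(2^(2/3)*3^(1/6)*y/2) + C2*cos(2^(2/3)*3^(1/6)*y/2))*exp(-6^(2/3)*y/6)


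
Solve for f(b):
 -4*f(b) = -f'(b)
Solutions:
 f(b) = C1*exp(4*b)


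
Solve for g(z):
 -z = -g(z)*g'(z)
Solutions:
 g(z) = -sqrt(C1 + z^2)
 g(z) = sqrt(C1 + z^2)


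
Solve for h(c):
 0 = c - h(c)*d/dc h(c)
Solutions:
 h(c) = -sqrt(C1 + c^2)
 h(c) = sqrt(C1 + c^2)


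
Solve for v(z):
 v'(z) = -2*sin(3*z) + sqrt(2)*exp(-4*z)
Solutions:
 v(z) = C1 + 2*cos(3*z)/3 - sqrt(2)*exp(-4*z)/4


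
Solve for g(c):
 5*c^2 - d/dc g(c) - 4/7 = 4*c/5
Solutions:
 g(c) = C1 + 5*c^3/3 - 2*c^2/5 - 4*c/7


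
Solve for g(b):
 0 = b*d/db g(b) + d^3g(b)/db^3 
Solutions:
 g(b) = C1 + Integral(C2*airyai(-b) + C3*airybi(-b), b)


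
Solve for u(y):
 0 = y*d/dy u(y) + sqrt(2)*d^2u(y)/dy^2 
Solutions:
 u(y) = C1 + C2*erf(2^(1/4)*y/2)


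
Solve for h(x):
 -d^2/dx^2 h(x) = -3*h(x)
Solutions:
 h(x) = C1*exp(-sqrt(3)*x) + C2*exp(sqrt(3)*x)


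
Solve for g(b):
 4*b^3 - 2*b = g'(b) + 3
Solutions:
 g(b) = C1 + b^4 - b^2 - 3*b


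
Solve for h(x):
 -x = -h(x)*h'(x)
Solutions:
 h(x) = -sqrt(C1 + x^2)
 h(x) = sqrt(C1 + x^2)


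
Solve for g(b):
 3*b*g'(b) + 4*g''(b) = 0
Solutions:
 g(b) = C1 + C2*erf(sqrt(6)*b/4)


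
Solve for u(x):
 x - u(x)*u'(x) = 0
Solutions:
 u(x) = -sqrt(C1 + x^2)
 u(x) = sqrt(C1 + x^2)


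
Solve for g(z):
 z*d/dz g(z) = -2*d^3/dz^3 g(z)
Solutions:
 g(z) = C1 + Integral(C2*airyai(-2^(2/3)*z/2) + C3*airybi(-2^(2/3)*z/2), z)


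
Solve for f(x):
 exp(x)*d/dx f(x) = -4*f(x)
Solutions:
 f(x) = C1*exp(4*exp(-x))


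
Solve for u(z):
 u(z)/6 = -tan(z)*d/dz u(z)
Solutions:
 u(z) = C1/sin(z)^(1/6)


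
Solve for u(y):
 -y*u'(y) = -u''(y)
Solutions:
 u(y) = C1 + C2*erfi(sqrt(2)*y/2)


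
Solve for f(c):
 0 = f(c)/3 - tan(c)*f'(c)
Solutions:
 f(c) = C1*sin(c)^(1/3)


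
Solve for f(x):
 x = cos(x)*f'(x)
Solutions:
 f(x) = C1 + Integral(x/cos(x), x)


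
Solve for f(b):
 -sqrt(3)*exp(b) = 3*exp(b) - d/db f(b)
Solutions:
 f(b) = C1 + sqrt(3)*exp(b) + 3*exp(b)


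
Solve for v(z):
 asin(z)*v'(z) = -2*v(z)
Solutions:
 v(z) = C1*exp(-2*Integral(1/asin(z), z))


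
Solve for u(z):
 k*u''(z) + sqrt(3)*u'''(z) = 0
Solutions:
 u(z) = C1 + C2*z + C3*exp(-sqrt(3)*k*z/3)


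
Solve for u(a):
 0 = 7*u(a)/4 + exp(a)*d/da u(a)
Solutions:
 u(a) = C1*exp(7*exp(-a)/4)


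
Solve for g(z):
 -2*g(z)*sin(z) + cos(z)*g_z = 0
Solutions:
 g(z) = C1/cos(z)^2


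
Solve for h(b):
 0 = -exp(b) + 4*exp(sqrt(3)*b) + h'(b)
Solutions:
 h(b) = C1 + exp(b) - 4*sqrt(3)*exp(sqrt(3)*b)/3


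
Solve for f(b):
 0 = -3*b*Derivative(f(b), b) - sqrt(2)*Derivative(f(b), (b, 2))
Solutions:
 f(b) = C1 + C2*erf(2^(1/4)*sqrt(3)*b/2)


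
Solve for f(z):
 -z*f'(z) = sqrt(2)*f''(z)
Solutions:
 f(z) = C1 + C2*erf(2^(1/4)*z/2)


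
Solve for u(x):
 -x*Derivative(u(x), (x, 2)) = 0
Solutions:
 u(x) = C1 + C2*x


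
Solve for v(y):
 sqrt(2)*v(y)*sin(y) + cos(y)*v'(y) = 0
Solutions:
 v(y) = C1*cos(y)^(sqrt(2))


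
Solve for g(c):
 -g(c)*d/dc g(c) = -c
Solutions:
 g(c) = -sqrt(C1 + c^2)
 g(c) = sqrt(C1 + c^2)


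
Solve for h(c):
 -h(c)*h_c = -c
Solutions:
 h(c) = -sqrt(C1 + c^2)
 h(c) = sqrt(C1 + c^2)


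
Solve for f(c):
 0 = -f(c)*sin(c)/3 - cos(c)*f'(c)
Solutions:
 f(c) = C1*cos(c)^(1/3)


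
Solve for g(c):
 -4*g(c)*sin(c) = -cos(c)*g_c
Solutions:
 g(c) = C1/cos(c)^4


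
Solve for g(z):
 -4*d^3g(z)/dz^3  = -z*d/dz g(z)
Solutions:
 g(z) = C1 + Integral(C2*airyai(2^(1/3)*z/2) + C3*airybi(2^(1/3)*z/2), z)


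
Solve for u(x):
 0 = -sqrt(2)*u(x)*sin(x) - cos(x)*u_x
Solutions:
 u(x) = C1*cos(x)^(sqrt(2))


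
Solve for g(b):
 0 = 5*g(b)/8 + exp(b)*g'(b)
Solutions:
 g(b) = C1*exp(5*exp(-b)/8)


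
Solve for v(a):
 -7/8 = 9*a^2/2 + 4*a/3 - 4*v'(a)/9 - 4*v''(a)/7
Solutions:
 v(a) = C1 + C2*exp(-7*a/9) + 27*a^3/8 - 645*a^2/56 + 49527*a/1568


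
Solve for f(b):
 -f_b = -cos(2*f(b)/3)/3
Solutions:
 -b/3 - 3*log(sin(2*f(b)/3) - 1)/4 + 3*log(sin(2*f(b)/3) + 1)/4 = C1


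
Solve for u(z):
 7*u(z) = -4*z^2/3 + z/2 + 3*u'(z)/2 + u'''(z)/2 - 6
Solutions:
 u(z) = C3*exp(2*z) - 4*z^2/21 - z/98 + (C1*sin(sqrt(6)*z) + C2*cos(sqrt(6)*z))*exp(-z) - 1179/1372


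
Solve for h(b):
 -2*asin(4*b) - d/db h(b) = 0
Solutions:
 h(b) = C1 - 2*b*asin(4*b) - sqrt(1 - 16*b^2)/2


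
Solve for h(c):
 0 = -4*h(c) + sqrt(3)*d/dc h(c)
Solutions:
 h(c) = C1*exp(4*sqrt(3)*c/3)


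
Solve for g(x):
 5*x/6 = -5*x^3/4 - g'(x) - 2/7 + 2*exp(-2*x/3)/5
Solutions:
 g(x) = C1 - 5*x^4/16 - 5*x^2/12 - 2*x/7 - 3*exp(-2*x/3)/5


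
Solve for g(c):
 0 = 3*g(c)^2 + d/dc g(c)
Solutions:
 g(c) = 1/(C1 + 3*c)


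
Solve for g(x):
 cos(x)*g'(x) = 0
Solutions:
 g(x) = C1


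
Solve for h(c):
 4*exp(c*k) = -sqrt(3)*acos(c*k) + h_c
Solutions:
 h(c) = C1 + 4*Piecewise((exp(c*k)/k, Ne(k, 0)), (c, True)) + sqrt(3)*Piecewise((c*acos(c*k) - sqrt(-c^2*k^2 + 1)/k, Ne(k, 0)), (pi*c/2, True))


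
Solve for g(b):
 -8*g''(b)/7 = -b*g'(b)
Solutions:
 g(b) = C1 + C2*erfi(sqrt(7)*b/4)


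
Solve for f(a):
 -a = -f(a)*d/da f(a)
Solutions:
 f(a) = -sqrt(C1 + a^2)
 f(a) = sqrt(C1 + a^2)


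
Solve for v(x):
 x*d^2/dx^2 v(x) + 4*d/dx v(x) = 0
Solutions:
 v(x) = C1 + C2/x^3


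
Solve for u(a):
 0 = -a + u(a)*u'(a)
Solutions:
 u(a) = -sqrt(C1 + a^2)
 u(a) = sqrt(C1 + a^2)


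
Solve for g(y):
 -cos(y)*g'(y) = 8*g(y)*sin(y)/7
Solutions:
 g(y) = C1*cos(y)^(8/7)


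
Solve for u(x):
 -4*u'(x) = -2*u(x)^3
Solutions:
 u(x) = -sqrt(-1/(C1 + x))
 u(x) = sqrt(-1/(C1 + x))


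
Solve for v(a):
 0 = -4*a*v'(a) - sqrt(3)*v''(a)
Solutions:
 v(a) = C1 + C2*erf(sqrt(2)*3^(3/4)*a/3)


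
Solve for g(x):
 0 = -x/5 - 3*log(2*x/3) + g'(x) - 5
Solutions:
 g(x) = C1 + x^2/10 + 3*x*log(x) + x*log(8/27) + 2*x


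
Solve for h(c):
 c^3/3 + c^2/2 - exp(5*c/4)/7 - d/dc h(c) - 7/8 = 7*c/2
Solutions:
 h(c) = C1 + c^4/12 + c^3/6 - 7*c^2/4 - 7*c/8 - 4*exp(5*c/4)/35


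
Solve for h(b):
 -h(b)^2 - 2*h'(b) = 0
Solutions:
 h(b) = 2/(C1 + b)


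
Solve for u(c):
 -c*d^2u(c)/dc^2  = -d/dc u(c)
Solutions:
 u(c) = C1 + C2*c^2


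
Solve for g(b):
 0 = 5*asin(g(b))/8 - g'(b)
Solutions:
 Integral(1/asin(_y), (_y, g(b))) = C1 + 5*b/8


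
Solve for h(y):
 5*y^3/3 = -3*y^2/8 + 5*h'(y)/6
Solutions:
 h(y) = C1 + y^4/2 + 3*y^3/20


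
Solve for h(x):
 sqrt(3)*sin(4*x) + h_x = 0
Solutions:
 h(x) = C1 + sqrt(3)*cos(4*x)/4


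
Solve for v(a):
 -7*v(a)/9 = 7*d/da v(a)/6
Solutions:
 v(a) = C1*exp(-2*a/3)


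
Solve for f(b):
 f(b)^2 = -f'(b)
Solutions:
 f(b) = 1/(C1 + b)


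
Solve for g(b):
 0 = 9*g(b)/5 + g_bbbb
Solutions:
 g(b) = (C1*sin(5^(3/4)*sqrt(6)*b/10) + C2*cos(5^(3/4)*sqrt(6)*b/10))*exp(-5^(3/4)*sqrt(6)*b/10) + (C3*sin(5^(3/4)*sqrt(6)*b/10) + C4*cos(5^(3/4)*sqrt(6)*b/10))*exp(5^(3/4)*sqrt(6)*b/10)


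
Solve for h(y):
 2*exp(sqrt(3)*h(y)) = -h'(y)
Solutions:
 h(y) = sqrt(3)*(2*log(1/(C1 + 2*y)) - log(3))/6


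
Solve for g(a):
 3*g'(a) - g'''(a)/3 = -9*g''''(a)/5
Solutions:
 g(a) = C1 + C2*exp(a*(10*2^(1/3)*5^(2/3)/(243*sqrt(531141) + 177097)^(1/3) + 20 + 2^(2/3)*5^(1/3)*(243*sqrt(531141) + 177097)^(1/3))/324)*sin(10^(1/3)*sqrt(3)*a*(-2^(1/3)*(243*sqrt(531141) + 177097)^(1/3) + 10*5^(1/3)/(243*sqrt(531141) + 177097)^(1/3))/324) + C3*exp(a*(10*2^(1/3)*5^(2/3)/(243*sqrt(531141) + 177097)^(1/3) + 20 + 2^(2/3)*5^(1/3)*(243*sqrt(531141) + 177097)^(1/3))/324)*cos(10^(1/3)*sqrt(3)*a*(-2^(1/3)*(243*sqrt(531141) + 177097)^(1/3) + 10*5^(1/3)/(243*sqrt(531141) + 177097)^(1/3))/324) + C4*exp(a*(-2^(2/3)*5^(1/3)*(243*sqrt(531141) + 177097)^(1/3) - 10*2^(1/3)*5^(2/3)/(243*sqrt(531141) + 177097)^(1/3) + 10)/162)


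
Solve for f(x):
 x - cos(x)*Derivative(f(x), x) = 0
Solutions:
 f(x) = C1 + Integral(x/cos(x), x)


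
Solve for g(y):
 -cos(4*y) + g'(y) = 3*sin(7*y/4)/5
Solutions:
 g(y) = C1 + sin(4*y)/4 - 12*cos(7*y/4)/35


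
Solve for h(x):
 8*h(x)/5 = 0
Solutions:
 h(x) = 0


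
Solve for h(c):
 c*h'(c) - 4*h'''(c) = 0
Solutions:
 h(c) = C1 + Integral(C2*airyai(2^(1/3)*c/2) + C3*airybi(2^(1/3)*c/2), c)


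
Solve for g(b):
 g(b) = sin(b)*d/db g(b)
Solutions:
 g(b) = C1*sqrt(cos(b) - 1)/sqrt(cos(b) + 1)


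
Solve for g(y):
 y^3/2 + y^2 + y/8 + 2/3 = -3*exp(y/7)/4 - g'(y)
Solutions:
 g(y) = C1 - y^4/8 - y^3/3 - y^2/16 - 2*y/3 - 21*exp(y/7)/4


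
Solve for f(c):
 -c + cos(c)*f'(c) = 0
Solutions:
 f(c) = C1 + Integral(c/cos(c), c)


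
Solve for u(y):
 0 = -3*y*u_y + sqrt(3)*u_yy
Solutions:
 u(y) = C1 + C2*erfi(sqrt(2)*3^(1/4)*y/2)


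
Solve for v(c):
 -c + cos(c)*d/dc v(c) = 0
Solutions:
 v(c) = C1 + Integral(c/cos(c), c)


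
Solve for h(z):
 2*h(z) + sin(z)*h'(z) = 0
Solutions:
 h(z) = C1*(cos(z) + 1)/(cos(z) - 1)


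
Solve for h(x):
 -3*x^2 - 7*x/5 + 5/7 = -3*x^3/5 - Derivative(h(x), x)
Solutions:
 h(x) = C1 - 3*x^4/20 + x^3 + 7*x^2/10 - 5*x/7


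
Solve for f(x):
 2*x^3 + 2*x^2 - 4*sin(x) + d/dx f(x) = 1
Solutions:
 f(x) = C1 - x^4/2 - 2*x^3/3 + x - 4*cos(x)


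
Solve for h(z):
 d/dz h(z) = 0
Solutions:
 h(z) = C1


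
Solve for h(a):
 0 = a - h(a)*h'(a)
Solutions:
 h(a) = -sqrt(C1 + a^2)
 h(a) = sqrt(C1 + a^2)


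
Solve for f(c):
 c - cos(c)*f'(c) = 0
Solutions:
 f(c) = C1 + Integral(c/cos(c), c)


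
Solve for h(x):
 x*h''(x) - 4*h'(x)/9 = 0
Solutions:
 h(x) = C1 + C2*x^(13/9)


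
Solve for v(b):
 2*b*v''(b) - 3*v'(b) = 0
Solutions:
 v(b) = C1 + C2*b^(5/2)


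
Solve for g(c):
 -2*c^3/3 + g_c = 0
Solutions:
 g(c) = C1 + c^4/6


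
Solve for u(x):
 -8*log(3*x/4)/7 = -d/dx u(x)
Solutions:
 u(x) = C1 + 8*x*log(x)/7 - 16*x*log(2)/7 - 8*x/7 + 8*x*log(3)/7


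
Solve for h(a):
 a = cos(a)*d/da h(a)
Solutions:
 h(a) = C1 + Integral(a/cos(a), a)


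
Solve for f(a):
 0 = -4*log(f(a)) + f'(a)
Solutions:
 li(f(a)) = C1 + 4*a


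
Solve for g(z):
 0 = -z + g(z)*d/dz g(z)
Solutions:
 g(z) = -sqrt(C1 + z^2)
 g(z) = sqrt(C1 + z^2)


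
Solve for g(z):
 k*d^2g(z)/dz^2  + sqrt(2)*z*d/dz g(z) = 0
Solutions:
 g(z) = C1 + C2*sqrt(k)*erf(2^(3/4)*z*sqrt(1/k)/2)


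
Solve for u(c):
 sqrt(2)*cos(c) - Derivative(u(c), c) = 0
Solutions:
 u(c) = C1 + sqrt(2)*sin(c)


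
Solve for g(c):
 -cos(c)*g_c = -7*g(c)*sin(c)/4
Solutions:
 g(c) = C1/cos(c)^(7/4)


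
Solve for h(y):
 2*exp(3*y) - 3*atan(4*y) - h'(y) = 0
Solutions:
 h(y) = C1 - 3*y*atan(4*y) + 2*exp(3*y)/3 + 3*log(16*y^2 + 1)/8


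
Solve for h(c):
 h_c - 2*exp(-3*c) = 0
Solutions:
 h(c) = C1 - 2*exp(-3*c)/3


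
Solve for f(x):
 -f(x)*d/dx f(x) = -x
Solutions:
 f(x) = -sqrt(C1 + x^2)
 f(x) = sqrt(C1 + x^2)


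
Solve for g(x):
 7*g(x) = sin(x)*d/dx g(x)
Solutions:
 g(x) = C1*sqrt(cos(x) - 1)*(cos(x)^3 - 3*cos(x)^2 + 3*cos(x) - 1)/(sqrt(cos(x) + 1)*(cos(x)^3 + 3*cos(x)^2 + 3*cos(x) + 1))


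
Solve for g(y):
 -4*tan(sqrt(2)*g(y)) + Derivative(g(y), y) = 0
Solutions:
 g(y) = sqrt(2)*(pi - asin(C1*exp(4*sqrt(2)*y)))/2
 g(y) = sqrt(2)*asin(C1*exp(4*sqrt(2)*y))/2


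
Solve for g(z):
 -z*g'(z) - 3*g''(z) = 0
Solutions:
 g(z) = C1 + C2*erf(sqrt(6)*z/6)


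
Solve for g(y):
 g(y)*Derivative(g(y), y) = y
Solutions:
 g(y) = -sqrt(C1 + y^2)
 g(y) = sqrt(C1 + y^2)


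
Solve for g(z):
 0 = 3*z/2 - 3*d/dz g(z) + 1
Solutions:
 g(z) = C1 + z^2/4 + z/3


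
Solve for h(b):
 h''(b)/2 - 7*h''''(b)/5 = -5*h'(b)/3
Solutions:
 h(b) = C1 + C2*exp(-210^(1/3)*b*(210^(1/3)/(sqrt(43890) + 210)^(1/3) + (sqrt(43890) + 210)^(1/3))/84)*sin(3^(1/6)*70^(1/3)*b*(-3^(2/3)*(sqrt(43890) + 210)^(1/3) + 3*70^(1/3)/(sqrt(43890) + 210)^(1/3))/84) + C3*exp(-210^(1/3)*b*(210^(1/3)/(sqrt(43890) + 210)^(1/3) + (sqrt(43890) + 210)^(1/3))/84)*cos(3^(1/6)*70^(1/3)*b*(-3^(2/3)*(sqrt(43890) + 210)^(1/3) + 3*70^(1/3)/(sqrt(43890) + 210)^(1/3))/84) + C4*exp(210^(1/3)*b*(210^(1/3)/(sqrt(43890) + 210)^(1/3) + (sqrt(43890) + 210)^(1/3))/42)


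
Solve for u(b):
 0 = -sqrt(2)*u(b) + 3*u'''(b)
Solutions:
 u(b) = C3*exp(2^(1/6)*3^(2/3)*b/3) + (C1*sin(6^(1/6)*b/2) + C2*cos(6^(1/6)*b/2))*exp(-2^(1/6)*3^(2/3)*b/6)


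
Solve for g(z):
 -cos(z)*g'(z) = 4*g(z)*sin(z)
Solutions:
 g(z) = C1*cos(z)^4


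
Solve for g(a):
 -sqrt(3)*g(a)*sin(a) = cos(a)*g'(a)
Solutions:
 g(a) = C1*cos(a)^(sqrt(3))


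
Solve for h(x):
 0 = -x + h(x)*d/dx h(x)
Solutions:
 h(x) = -sqrt(C1 + x^2)
 h(x) = sqrt(C1 + x^2)


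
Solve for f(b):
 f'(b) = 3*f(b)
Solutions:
 f(b) = C1*exp(3*b)


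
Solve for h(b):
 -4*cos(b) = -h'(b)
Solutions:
 h(b) = C1 + 4*sin(b)


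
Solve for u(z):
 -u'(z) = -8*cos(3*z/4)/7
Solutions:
 u(z) = C1 + 32*sin(3*z/4)/21


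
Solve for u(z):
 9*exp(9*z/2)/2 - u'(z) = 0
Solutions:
 u(z) = C1 + exp(9*z/2)


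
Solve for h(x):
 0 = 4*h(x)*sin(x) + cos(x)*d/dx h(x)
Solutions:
 h(x) = C1*cos(x)^4


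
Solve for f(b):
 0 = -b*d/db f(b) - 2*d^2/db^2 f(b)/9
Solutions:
 f(b) = C1 + C2*erf(3*b/2)


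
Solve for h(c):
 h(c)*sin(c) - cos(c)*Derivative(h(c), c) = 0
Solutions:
 h(c) = C1/cos(c)


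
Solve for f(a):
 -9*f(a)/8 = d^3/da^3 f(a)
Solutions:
 f(a) = C3*exp(-3^(2/3)*a/2) + (C1*sin(3*3^(1/6)*a/4) + C2*cos(3*3^(1/6)*a/4))*exp(3^(2/3)*a/4)


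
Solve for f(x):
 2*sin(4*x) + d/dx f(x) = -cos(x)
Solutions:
 f(x) = C1 - sin(x) + cos(4*x)/2


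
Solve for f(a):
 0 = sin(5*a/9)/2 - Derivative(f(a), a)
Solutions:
 f(a) = C1 - 9*cos(5*a/9)/10


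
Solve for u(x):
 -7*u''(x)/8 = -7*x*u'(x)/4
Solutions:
 u(x) = C1 + C2*erfi(x)


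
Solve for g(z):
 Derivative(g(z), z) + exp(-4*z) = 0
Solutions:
 g(z) = C1 + exp(-4*z)/4


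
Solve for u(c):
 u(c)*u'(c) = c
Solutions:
 u(c) = -sqrt(C1 + c^2)
 u(c) = sqrt(C1 + c^2)


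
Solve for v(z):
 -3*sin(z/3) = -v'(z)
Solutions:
 v(z) = C1 - 9*cos(z/3)


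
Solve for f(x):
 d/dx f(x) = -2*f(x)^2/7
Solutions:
 f(x) = 7/(C1 + 2*x)


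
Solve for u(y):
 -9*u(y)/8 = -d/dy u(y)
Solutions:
 u(y) = C1*exp(9*y/8)


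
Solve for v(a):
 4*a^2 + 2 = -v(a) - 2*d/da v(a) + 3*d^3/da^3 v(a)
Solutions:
 v(a) = C3*exp(a) - 4*a^2 + 16*a + (C1*sin(sqrt(3)*a/6) + C2*cos(sqrt(3)*a/6))*exp(-a/2) - 34


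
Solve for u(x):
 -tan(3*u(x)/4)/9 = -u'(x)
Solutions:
 u(x) = -4*asin(C1*exp(x/12))/3 + 4*pi/3
 u(x) = 4*asin(C1*exp(x/12))/3


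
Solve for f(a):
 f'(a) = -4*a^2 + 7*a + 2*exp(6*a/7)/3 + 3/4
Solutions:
 f(a) = C1 - 4*a^3/3 + 7*a^2/2 + 3*a/4 + 7*exp(6*a/7)/9


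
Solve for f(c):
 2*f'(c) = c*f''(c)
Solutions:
 f(c) = C1 + C2*c^3
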